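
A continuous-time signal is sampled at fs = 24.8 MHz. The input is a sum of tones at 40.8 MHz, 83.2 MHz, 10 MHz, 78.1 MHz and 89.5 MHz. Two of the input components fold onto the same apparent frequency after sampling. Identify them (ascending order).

fs/2 = 12.4 MHz.
40.8 MHz mod fs = 16 MHz.
16 MHz > fs/2 = 12.4 MHz, folds to fs − 16 MHz = 8.8 MHz.
83.2 MHz mod fs = 8.8 MHz.
8.8 MHz ≤ fs/2 = 12.4 MHz, appears at 8.8 MHz.
10 MHz ≤ fs/2 = 12.4 MHz, passes unchanged.
78.1 MHz mod fs = 3.7 MHz.
3.7 MHz ≤ fs/2 = 12.4 MHz, appears at 3.7 MHz.
89.5 MHz mod fs = 15.1 MHz.
15.1 MHz > fs/2 = 12.4 MHz, folds to fs − 15.1 MHz = 9.7 MHz.
40.8 MHz and 83.2 MHz both map to 8.8 MHz.

40.8 MHz, 83.2 MHz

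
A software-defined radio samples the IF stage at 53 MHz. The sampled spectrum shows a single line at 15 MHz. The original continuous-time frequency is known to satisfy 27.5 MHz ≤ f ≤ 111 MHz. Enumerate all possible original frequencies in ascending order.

38 MHz, 68 MHz, 91 MHz

Frequencies that alias to 15 MHz are k·fs ± 15 MHz for integer k ≥ 0.
k=0: 15 MHz.
k=1: 38 MHz, 68 MHz.
k=2: 91 MHz, 121 MHz.
k=3: 144 MHz, 174 MHz.
Within [27.5 MHz, 111 MHz]: 38 MHz, 68 MHz, 91 MHz.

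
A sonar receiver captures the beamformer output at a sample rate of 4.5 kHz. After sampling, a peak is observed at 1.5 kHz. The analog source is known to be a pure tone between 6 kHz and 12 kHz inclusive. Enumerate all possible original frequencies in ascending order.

Frequencies that alias to 1.5 kHz are k·fs ± 1.5 kHz for integer k ≥ 0.
k=0: 1.5 kHz.
k=1: 3 kHz, 6 kHz.
k=2: 7.5 kHz, 10.5 kHz.
k=3: 12 kHz, 15 kHz.
k=4: 16.5 kHz, 19.5 kHz.
Within [6 kHz, 12 kHz]: 6 kHz, 7.5 kHz, 10.5 kHz, 12 kHz.

6 kHz, 7.5 kHz, 10.5 kHz, 12 kHz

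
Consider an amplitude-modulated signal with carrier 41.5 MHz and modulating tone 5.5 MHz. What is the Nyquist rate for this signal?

AM sidebands sit at fc ± fm = 36 MHz and 47 MHz.
Highest-frequency component: 47 MHz.
Nyquist rate = 2 × 47 MHz = 94 MHz.

94 MHz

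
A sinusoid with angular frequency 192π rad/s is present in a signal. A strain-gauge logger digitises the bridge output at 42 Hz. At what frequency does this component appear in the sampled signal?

ω = 192π rad/s → f = ω/(2π) = 96 Hz.
96 Hz mod fs = 12 Hz.
12 Hz ≤ fs/2 = 21 Hz, appears at 12 Hz.

12 Hz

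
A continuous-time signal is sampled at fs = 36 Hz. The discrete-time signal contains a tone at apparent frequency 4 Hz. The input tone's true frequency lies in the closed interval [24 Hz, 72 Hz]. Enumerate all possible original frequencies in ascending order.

32 Hz, 40 Hz, 68 Hz

Frequencies that alias to 4 Hz are k·fs ± 4 Hz for integer k ≥ 0.
k=0: 4 Hz.
k=1: 32 Hz, 40 Hz.
k=2: 68 Hz, 76 Hz.
k=3: 104 Hz, 112 Hz.
Within [24 Hz, 72 Hz]: 32 Hz, 40 Hz, 68 Hz.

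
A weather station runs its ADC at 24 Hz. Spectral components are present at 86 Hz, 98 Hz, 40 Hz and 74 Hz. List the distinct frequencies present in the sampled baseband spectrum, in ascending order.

2 Hz, 8 Hz, 10 Hz

fs/2 = 12 Hz.
86 Hz mod fs = 14 Hz.
14 Hz > fs/2 = 12 Hz, folds to fs − 14 Hz = 10 Hz.
98 Hz mod fs = 2 Hz.
2 Hz ≤ fs/2 = 12 Hz, appears at 2 Hz.
40 Hz mod fs = 16 Hz.
16 Hz > fs/2 = 12 Hz, folds to fs − 16 Hz = 8 Hz.
74 Hz mod fs = 2 Hz.
2 Hz ≤ fs/2 = 12 Hz, appears at 2 Hz.
Distinct values: {2 Hz, 8 Hz, 10 Hz}.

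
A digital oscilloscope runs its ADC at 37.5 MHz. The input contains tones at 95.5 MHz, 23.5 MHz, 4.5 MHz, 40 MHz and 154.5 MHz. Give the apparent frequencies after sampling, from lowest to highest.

2.5 MHz, 4.5 MHz, 14 MHz, 17 MHz

fs/2 = 18.75 MHz.
95.5 MHz mod fs = 20.5 MHz.
20.5 MHz > fs/2 = 18.75 MHz, folds to fs − 20.5 MHz = 17 MHz.
23.5 MHz > fs/2 = 18.75 MHz, folds to fs − 23.5 MHz = 14 MHz.
4.5 MHz ≤ fs/2 = 18.75 MHz, passes unchanged.
40 MHz mod fs = 2.5 MHz.
2.5 MHz ≤ fs/2 = 18.75 MHz, appears at 2.5 MHz.
154.5 MHz mod fs = 4.5 MHz.
4.5 MHz ≤ fs/2 = 18.75 MHz, appears at 4.5 MHz.
Distinct values: {2.5 MHz, 4.5 MHz, 14 MHz, 17 MHz}.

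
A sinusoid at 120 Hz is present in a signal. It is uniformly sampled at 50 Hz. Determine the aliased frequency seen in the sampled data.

20 Hz

120 Hz mod fs = 20 Hz.
20 Hz ≤ fs/2 = 25 Hz, appears at 20 Hz.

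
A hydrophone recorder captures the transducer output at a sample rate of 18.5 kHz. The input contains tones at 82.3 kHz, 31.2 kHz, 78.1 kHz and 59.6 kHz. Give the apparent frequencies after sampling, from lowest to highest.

fs/2 = 9.25 kHz.
82.3 kHz mod fs = 8.3 kHz.
8.3 kHz ≤ fs/2 = 9.25 kHz, appears at 8.3 kHz.
31.2 kHz mod fs = 12.7 kHz.
12.7 kHz > fs/2 = 9.25 kHz, folds to fs − 12.7 kHz = 5.8 kHz.
78.1 kHz mod fs = 4.1 kHz.
4.1 kHz ≤ fs/2 = 9.25 kHz, appears at 4.1 kHz.
59.6 kHz mod fs = 4.1 kHz.
4.1 kHz ≤ fs/2 = 9.25 kHz, appears at 4.1 kHz.
Distinct values: {4.1 kHz, 5.8 kHz, 8.3 kHz}.

4.1 kHz, 5.8 kHz, 8.3 kHz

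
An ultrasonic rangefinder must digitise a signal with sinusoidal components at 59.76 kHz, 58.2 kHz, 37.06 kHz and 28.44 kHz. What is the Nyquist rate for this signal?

Highest-frequency component: 59.76 kHz.
Nyquist rate = 2 × 59.76 kHz = 119.52 kHz.

119.52 kHz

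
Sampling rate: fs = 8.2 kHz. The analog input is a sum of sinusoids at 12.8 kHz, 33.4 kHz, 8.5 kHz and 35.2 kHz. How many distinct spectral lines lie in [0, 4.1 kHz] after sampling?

4

fs/2 = 4.1 kHz.
12.8 kHz mod fs = 4.6 kHz.
4.6 kHz > fs/2 = 4.1 kHz, folds to fs − 4.6 kHz = 3.6 kHz.
33.4 kHz mod fs = 0.6 kHz.
0.6 kHz ≤ fs/2 = 4.1 kHz, appears at 0.6 kHz.
8.5 kHz mod fs = 0.3 kHz.
0.3 kHz ≤ fs/2 = 4.1 kHz, appears at 0.3 kHz.
35.2 kHz mod fs = 2.4 kHz.
2.4 kHz ≤ fs/2 = 4.1 kHz, appears at 2.4 kHz.
Distinct values: {0.3 kHz, 0.6 kHz, 2.4 kHz, 3.6 kHz} → 4.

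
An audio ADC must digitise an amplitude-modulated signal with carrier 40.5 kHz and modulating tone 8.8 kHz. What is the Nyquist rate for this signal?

98.6 kHz

AM sidebands sit at fc ± fm = 31.7 kHz and 49.3 kHz.
Highest-frequency component: 49.3 kHz.
Nyquist rate = 2 × 49.3 kHz = 98.6 kHz.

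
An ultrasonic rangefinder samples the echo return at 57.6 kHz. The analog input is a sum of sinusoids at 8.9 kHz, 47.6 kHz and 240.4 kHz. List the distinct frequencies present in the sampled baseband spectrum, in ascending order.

8.9 kHz, 10 kHz

fs/2 = 28.8 kHz.
8.9 kHz ≤ fs/2 = 28.8 kHz, passes unchanged.
47.6 kHz > fs/2 = 28.8 kHz, folds to fs − 47.6 kHz = 10 kHz.
240.4 kHz mod fs = 10 kHz.
10 kHz ≤ fs/2 = 28.8 kHz, appears at 10 kHz.
Distinct values: {8.9 kHz, 10 kHz}.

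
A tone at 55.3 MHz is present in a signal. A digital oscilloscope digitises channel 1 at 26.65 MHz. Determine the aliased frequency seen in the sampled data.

55.3 MHz mod fs = 2 MHz.
2 MHz ≤ fs/2 = 13.325 MHz, appears at 2 MHz.

2 MHz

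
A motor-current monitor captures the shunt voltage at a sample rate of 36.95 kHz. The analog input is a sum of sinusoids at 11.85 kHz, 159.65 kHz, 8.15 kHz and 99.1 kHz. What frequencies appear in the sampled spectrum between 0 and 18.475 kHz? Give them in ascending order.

fs/2 = 18.475 kHz.
11.85 kHz ≤ fs/2 = 18.475 kHz, passes unchanged.
159.65 kHz mod fs = 11.85 kHz.
11.85 kHz ≤ fs/2 = 18.475 kHz, appears at 11.85 kHz.
8.15 kHz ≤ fs/2 = 18.475 kHz, passes unchanged.
99.1 kHz mod fs = 25.2 kHz.
25.2 kHz > fs/2 = 18.475 kHz, folds to fs − 25.2 kHz = 11.75 kHz.
Distinct values: {8.15 kHz, 11.75 kHz, 11.85 kHz}.

8.15 kHz, 11.75 kHz, 11.85 kHz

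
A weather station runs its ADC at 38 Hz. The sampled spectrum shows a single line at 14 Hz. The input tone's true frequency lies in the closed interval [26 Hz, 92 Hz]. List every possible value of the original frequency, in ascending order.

Frequencies that alias to 14 Hz are k·fs ± 14 Hz for integer k ≥ 0.
k=0: 14 Hz.
k=1: 24 Hz, 52 Hz.
k=2: 62 Hz, 90 Hz.
k=3: 100 Hz, 128 Hz.
Within [26 Hz, 92 Hz]: 52 Hz, 62 Hz, 90 Hz.

52 Hz, 62 Hz, 90 Hz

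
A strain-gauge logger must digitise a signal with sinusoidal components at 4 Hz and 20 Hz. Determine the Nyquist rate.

Highest-frequency component: 20 Hz.
Nyquist rate = 2 × 20 Hz = 40 Hz.

40 Hz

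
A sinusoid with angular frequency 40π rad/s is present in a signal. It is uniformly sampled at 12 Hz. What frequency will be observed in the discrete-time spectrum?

ω = 40π rad/s → f = ω/(2π) = 20 Hz.
20 Hz mod fs = 8 Hz.
8 Hz > fs/2 = 6 Hz, folds to fs − 8 Hz = 4 Hz.

4 Hz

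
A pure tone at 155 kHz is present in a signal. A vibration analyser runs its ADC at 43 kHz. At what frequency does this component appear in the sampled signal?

155 kHz mod fs = 26 kHz.
26 kHz > fs/2 = 21.5 kHz, folds to fs − 26 kHz = 17 kHz.

17 kHz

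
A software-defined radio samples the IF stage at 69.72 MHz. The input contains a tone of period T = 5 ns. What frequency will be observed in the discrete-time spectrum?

9.16 MHz

T = 5 ns → f = 1/T = 200 MHz.
200 MHz mod fs = 60.56 MHz.
60.56 MHz > fs/2 = 34.86 MHz, folds to fs − 60.56 MHz = 9.16 MHz.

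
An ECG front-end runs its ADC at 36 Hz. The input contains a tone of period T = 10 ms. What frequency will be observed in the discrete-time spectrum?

8 Hz

T = 10 ms → f = 1/T = 100 Hz.
100 Hz mod fs = 28 Hz.
28 Hz > fs/2 = 18 Hz, folds to fs − 28 Hz = 8 Hz.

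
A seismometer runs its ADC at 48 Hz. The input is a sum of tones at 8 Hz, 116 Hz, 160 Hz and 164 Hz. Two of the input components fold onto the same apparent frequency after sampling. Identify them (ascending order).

116 Hz, 164 Hz

fs/2 = 24 Hz.
8 Hz ≤ fs/2 = 24 Hz, passes unchanged.
116 Hz mod fs = 20 Hz.
20 Hz ≤ fs/2 = 24 Hz, appears at 20 Hz.
160 Hz mod fs = 16 Hz.
16 Hz ≤ fs/2 = 24 Hz, appears at 16 Hz.
164 Hz mod fs = 20 Hz.
20 Hz ≤ fs/2 = 24 Hz, appears at 20 Hz.
116 Hz and 164 Hz both map to 20 Hz.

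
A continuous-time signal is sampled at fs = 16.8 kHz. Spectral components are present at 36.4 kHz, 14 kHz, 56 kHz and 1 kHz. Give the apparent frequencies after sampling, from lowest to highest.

1 kHz, 2.8 kHz, 5.6 kHz

fs/2 = 8.4 kHz.
36.4 kHz mod fs = 2.8 kHz.
2.8 kHz ≤ fs/2 = 8.4 kHz, appears at 2.8 kHz.
14 kHz > fs/2 = 8.4 kHz, folds to fs − 14 kHz = 2.8 kHz.
56 kHz mod fs = 5.6 kHz.
5.6 kHz ≤ fs/2 = 8.4 kHz, appears at 5.6 kHz.
1 kHz ≤ fs/2 = 8.4 kHz, passes unchanged.
Distinct values: {1 kHz, 2.8 kHz, 5.6 kHz}.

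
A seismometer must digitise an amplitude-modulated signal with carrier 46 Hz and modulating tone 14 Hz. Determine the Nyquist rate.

120 Hz

AM sidebands sit at fc ± fm = 32 Hz and 60 Hz.
Highest-frequency component: 60 Hz.
Nyquist rate = 2 × 60 Hz = 120 Hz.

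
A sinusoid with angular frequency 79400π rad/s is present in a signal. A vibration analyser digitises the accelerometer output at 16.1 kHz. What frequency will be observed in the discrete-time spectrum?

ω = 79400π rad/s → f = ω/(2π) = 39700 Hz = 39.7 kHz.
39.7 kHz mod fs = 7.5 kHz.
7.5 kHz ≤ fs/2 = 8.05 kHz, appears at 7.5 kHz.

7.5 kHz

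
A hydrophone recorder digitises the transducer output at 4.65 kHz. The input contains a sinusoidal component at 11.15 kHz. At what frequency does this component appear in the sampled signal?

1.85 kHz

11.15 kHz mod fs = 1.85 kHz.
1.85 kHz ≤ fs/2 = 2.325 kHz, appears at 1.85 kHz.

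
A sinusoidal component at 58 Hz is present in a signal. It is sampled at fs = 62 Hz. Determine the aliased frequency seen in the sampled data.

4 Hz

58 Hz > fs/2 = 31 Hz, folds to fs − 58 Hz = 4 Hz.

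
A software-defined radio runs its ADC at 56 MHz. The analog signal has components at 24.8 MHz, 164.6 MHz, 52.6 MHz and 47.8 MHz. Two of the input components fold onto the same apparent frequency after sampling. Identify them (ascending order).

52.6 MHz, 164.6 MHz

fs/2 = 28 MHz.
24.8 MHz ≤ fs/2 = 28 MHz, passes unchanged.
164.6 MHz mod fs = 52.6 MHz.
52.6 MHz > fs/2 = 28 MHz, folds to fs − 52.6 MHz = 3.4 MHz.
52.6 MHz > fs/2 = 28 MHz, folds to fs − 52.6 MHz = 3.4 MHz.
47.8 MHz > fs/2 = 28 MHz, folds to fs − 47.8 MHz = 8.2 MHz.
52.6 MHz and 164.6 MHz both map to 3.4 MHz.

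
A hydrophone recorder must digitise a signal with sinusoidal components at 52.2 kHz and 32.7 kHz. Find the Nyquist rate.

Highest-frequency component: 52.2 kHz.
Nyquist rate = 2 × 52.2 kHz = 104.4 kHz.

104.4 kHz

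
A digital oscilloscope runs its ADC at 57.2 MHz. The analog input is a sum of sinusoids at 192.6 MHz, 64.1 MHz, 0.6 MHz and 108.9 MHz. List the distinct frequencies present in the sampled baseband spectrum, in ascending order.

fs/2 = 28.6 MHz.
192.6 MHz mod fs = 21 MHz.
21 MHz ≤ fs/2 = 28.6 MHz, appears at 21 MHz.
64.1 MHz mod fs = 6.9 MHz.
6.9 MHz ≤ fs/2 = 28.6 MHz, appears at 6.9 MHz.
0.6 MHz ≤ fs/2 = 28.6 MHz, passes unchanged.
108.9 MHz mod fs = 51.7 MHz.
51.7 MHz > fs/2 = 28.6 MHz, folds to fs − 51.7 MHz = 5.5 MHz.
Distinct values: {0.6 MHz, 5.5 MHz, 6.9 MHz, 21 MHz}.

0.6 MHz, 5.5 MHz, 6.9 MHz, 21 MHz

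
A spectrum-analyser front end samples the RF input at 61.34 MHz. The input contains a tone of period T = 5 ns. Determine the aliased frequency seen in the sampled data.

T = 5 ns → f = 1/T = 200 MHz.
200 MHz mod fs = 15.98 MHz.
15.98 MHz ≤ fs/2 = 30.67 MHz, appears at 15.98 MHz.

15.98 MHz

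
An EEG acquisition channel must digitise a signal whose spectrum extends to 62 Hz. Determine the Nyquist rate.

124 Hz

Nyquist rate = 2 × 62 Hz = 124 Hz.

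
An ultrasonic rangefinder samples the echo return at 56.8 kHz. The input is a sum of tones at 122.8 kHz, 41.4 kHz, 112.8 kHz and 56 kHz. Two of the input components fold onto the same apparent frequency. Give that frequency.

0.8 kHz

fs/2 = 28.4 kHz.
122.8 kHz mod fs = 9.2 kHz.
9.2 kHz ≤ fs/2 = 28.4 kHz, appears at 9.2 kHz.
41.4 kHz > fs/2 = 28.4 kHz, folds to fs − 41.4 kHz = 15.4 kHz.
112.8 kHz mod fs = 56 kHz.
56 kHz > fs/2 = 28.4 kHz, folds to fs − 56 kHz = 0.8 kHz.
56 kHz > fs/2 = 28.4 kHz, folds to fs − 56 kHz = 0.8 kHz.
56 kHz and 112.8 kHz both map to 0.8 kHz.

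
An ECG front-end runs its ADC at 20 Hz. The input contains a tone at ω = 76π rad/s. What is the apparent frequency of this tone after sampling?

2 Hz

ω = 76π rad/s → f = ω/(2π) = 38 Hz.
38 Hz mod fs = 18 Hz.
18 Hz > fs/2 = 10 Hz, folds to fs − 18 Hz = 2 Hz.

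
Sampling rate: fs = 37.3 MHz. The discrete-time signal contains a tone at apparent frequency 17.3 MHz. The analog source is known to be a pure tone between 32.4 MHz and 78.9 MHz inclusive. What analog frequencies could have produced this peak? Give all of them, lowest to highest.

Frequencies that alias to 17.3 MHz are k·fs ± 17.3 MHz for integer k ≥ 0.
k=0: 17.3 MHz.
k=1: 20 MHz, 54.6 MHz.
k=2: 57.3 MHz, 91.9 MHz.
k=3: 94.6 MHz, 129.2 MHz.
Within [32.4 MHz, 78.9 MHz]: 54.6 MHz, 57.3 MHz.

54.6 MHz, 57.3 MHz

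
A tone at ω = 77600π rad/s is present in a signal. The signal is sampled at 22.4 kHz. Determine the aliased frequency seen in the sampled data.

6 kHz

ω = 77600π rad/s → f = ω/(2π) = 38800 Hz = 38.8 kHz.
38.8 kHz mod fs = 16.4 kHz.
16.4 kHz > fs/2 = 11.2 kHz, folds to fs − 16.4 kHz = 6 kHz.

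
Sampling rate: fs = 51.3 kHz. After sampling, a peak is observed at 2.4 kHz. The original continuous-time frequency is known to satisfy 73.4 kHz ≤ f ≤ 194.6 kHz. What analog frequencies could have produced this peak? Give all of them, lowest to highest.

Frequencies that alias to 2.4 kHz are k·fs ± 2.4 kHz for integer k ≥ 0.
k=0: 2.4 kHz.
k=1: 48.9 kHz, 53.7 kHz.
k=2: 100.2 kHz, 105 kHz.
k=3: 151.5 kHz, 156.3 kHz.
k=4: 202.8 kHz, 207.6 kHz.
Within [73.4 kHz, 194.6 kHz]: 100.2 kHz, 105 kHz, 151.5 kHz, 156.3 kHz.

100.2 kHz, 105 kHz, 151.5 kHz, 156.3 kHz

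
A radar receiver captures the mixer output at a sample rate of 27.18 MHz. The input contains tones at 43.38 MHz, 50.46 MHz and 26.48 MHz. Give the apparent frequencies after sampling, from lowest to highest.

fs/2 = 13.59 MHz.
43.38 MHz mod fs = 16.2 MHz.
16.2 MHz > fs/2 = 13.59 MHz, folds to fs − 16.2 MHz = 10.98 MHz.
50.46 MHz mod fs = 23.28 MHz.
23.28 MHz > fs/2 = 13.59 MHz, folds to fs − 23.28 MHz = 3.9 MHz.
26.48 MHz > fs/2 = 13.59 MHz, folds to fs − 26.48 MHz = 0.7 MHz.
Distinct values: {0.7 MHz, 3.9 MHz, 10.98 MHz}.

0.7 MHz, 3.9 MHz, 10.98 MHz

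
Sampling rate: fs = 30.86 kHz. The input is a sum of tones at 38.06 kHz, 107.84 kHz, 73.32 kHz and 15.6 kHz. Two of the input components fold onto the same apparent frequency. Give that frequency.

15.26 kHz

fs/2 = 15.43 kHz.
38.06 kHz mod fs = 7.2 kHz.
7.2 kHz ≤ fs/2 = 15.43 kHz, appears at 7.2 kHz.
107.84 kHz mod fs = 15.26 kHz.
15.26 kHz ≤ fs/2 = 15.43 kHz, appears at 15.26 kHz.
73.32 kHz mod fs = 11.6 kHz.
11.6 kHz ≤ fs/2 = 15.43 kHz, appears at 11.6 kHz.
15.6 kHz > fs/2 = 15.43 kHz, folds to fs − 15.6 kHz = 15.26 kHz.
15.6 kHz and 107.84 kHz both map to 15.26 kHz.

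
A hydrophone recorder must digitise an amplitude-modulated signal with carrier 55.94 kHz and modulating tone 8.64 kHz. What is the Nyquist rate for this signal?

129.16 kHz

AM sidebands sit at fc ± fm = 47.3 kHz and 64.58 kHz.
Highest-frequency component: 64.58 kHz.
Nyquist rate = 2 × 64.58 kHz = 129.16 kHz.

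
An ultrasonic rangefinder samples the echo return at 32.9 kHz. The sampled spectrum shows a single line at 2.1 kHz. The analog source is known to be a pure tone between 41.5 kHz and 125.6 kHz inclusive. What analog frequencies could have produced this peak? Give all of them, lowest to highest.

Frequencies that alias to 2.1 kHz are k·fs ± 2.1 kHz for integer k ≥ 0.
k=0: 2.1 kHz.
k=1: 30.8 kHz, 35 kHz.
k=2: 63.7 kHz, 67.9 kHz.
k=3: 96.6 kHz, 100.8 kHz.
k=4: 129.5 kHz, 133.7 kHz.
Within [41.5 kHz, 125.6 kHz]: 63.7 kHz, 67.9 kHz, 96.6 kHz, 100.8 kHz.

63.7 kHz, 67.9 kHz, 96.6 kHz, 100.8 kHz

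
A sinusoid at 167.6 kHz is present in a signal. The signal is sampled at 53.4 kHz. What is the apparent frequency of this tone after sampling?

167.6 kHz mod fs = 7.4 kHz.
7.4 kHz ≤ fs/2 = 26.7 kHz, appears at 7.4 kHz.

7.4 kHz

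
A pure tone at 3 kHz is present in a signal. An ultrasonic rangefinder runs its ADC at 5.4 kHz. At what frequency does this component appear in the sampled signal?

3 kHz > fs/2 = 2.7 kHz, folds to fs − 3 kHz = 2.4 kHz.

2.4 kHz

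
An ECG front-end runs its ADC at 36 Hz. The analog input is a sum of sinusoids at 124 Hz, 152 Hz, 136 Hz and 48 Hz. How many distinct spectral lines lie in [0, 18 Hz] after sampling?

fs/2 = 18 Hz.
124 Hz mod fs = 16 Hz.
16 Hz ≤ fs/2 = 18 Hz, appears at 16 Hz.
152 Hz mod fs = 8 Hz.
8 Hz ≤ fs/2 = 18 Hz, appears at 8 Hz.
136 Hz mod fs = 28 Hz.
28 Hz > fs/2 = 18 Hz, folds to fs − 28 Hz = 8 Hz.
48 Hz mod fs = 12 Hz.
12 Hz ≤ fs/2 = 18 Hz, appears at 12 Hz.
Distinct values: {8 Hz, 12 Hz, 16 Hz} → 3.

3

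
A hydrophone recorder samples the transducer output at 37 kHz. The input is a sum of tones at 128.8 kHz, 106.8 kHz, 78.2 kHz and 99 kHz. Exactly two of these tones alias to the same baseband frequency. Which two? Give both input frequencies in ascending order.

fs/2 = 18.5 kHz.
128.8 kHz mod fs = 17.8 kHz.
17.8 kHz ≤ fs/2 = 18.5 kHz, appears at 17.8 kHz.
106.8 kHz mod fs = 32.8 kHz.
32.8 kHz > fs/2 = 18.5 kHz, folds to fs − 32.8 kHz = 4.2 kHz.
78.2 kHz mod fs = 4.2 kHz.
4.2 kHz ≤ fs/2 = 18.5 kHz, appears at 4.2 kHz.
99 kHz mod fs = 25 kHz.
25 kHz > fs/2 = 18.5 kHz, folds to fs − 25 kHz = 12 kHz.
78.2 kHz and 106.8 kHz both map to 4.2 kHz.

78.2 kHz, 106.8 kHz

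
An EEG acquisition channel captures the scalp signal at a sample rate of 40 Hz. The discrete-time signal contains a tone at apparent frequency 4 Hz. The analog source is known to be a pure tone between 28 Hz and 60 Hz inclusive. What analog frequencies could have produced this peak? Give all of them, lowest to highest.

Frequencies that alias to 4 Hz are k·fs ± 4 Hz for integer k ≥ 0.
k=0: 4 Hz.
k=1: 36 Hz, 44 Hz.
k=2: 76 Hz, 84 Hz.
Within [28 Hz, 60 Hz]: 36 Hz, 44 Hz.

36 Hz, 44 Hz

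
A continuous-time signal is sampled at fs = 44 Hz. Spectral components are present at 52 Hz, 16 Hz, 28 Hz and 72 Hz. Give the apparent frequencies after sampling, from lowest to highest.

8 Hz, 16 Hz

fs/2 = 22 Hz.
52 Hz mod fs = 8 Hz.
8 Hz ≤ fs/2 = 22 Hz, appears at 8 Hz.
16 Hz ≤ fs/2 = 22 Hz, passes unchanged.
28 Hz > fs/2 = 22 Hz, folds to fs − 28 Hz = 16 Hz.
72 Hz mod fs = 28 Hz.
28 Hz > fs/2 = 22 Hz, folds to fs − 28 Hz = 16 Hz.
Distinct values: {8 Hz, 16 Hz}.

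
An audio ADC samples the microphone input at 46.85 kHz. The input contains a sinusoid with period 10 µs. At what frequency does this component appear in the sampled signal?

T = 10 µs → f = 1/T = 100 kHz.
100 kHz mod fs = 6.3 kHz.
6.3 kHz ≤ fs/2 = 23.425 kHz, appears at 6.3 kHz.

6.3 kHz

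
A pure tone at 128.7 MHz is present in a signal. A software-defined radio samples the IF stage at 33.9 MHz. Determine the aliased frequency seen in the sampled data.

128.7 MHz mod fs = 27 MHz.
27 MHz > fs/2 = 16.95 MHz, folds to fs − 27 MHz = 6.9 MHz.

6.9 MHz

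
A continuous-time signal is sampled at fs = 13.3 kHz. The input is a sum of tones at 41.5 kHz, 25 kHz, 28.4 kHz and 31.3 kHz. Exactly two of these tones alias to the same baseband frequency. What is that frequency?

1.6 kHz

fs/2 = 6.65 kHz.
41.5 kHz mod fs = 1.6 kHz.
1.6 kHz ≤ fs/2 = 6.65 kHz, appears at 1.6 kHz.
25 kHz mod fs = 11.7 kHz.
11.7 kHz > fs/2 = 6.65 kHz, folds to fs − 11.7 kHz = 1.6 kHz.
28.4 kHz mod fs = 1.8 kHz.
1.8 kHz ≤ fs/2 = 6.65 kHz, appears at 1.8 kHz.
31.3 kHz mod fs = 4.7 kHz.
4.7 kHz ≤ fs/2 = 6.65 kHz, appears at 4.7 kHz.
25 kHz and 41.5 kHz both map to 1.6 kHz.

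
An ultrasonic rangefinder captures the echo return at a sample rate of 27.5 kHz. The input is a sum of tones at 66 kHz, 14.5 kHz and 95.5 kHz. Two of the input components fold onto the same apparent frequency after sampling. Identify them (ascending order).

14.5 kHz, 95.5 kHz

fs/2 = 13.75 kHz.
66 kHz mod fs = 11 kHz.
11 kHz ≤ fs/2 = 13.75 kHz, appears at 11 kHz.
14.5 kHz > fs/2 = 13.75 kHz, folds to fs − 14.5 kHz = 13 kHz.
95.5 kHz mod fs = 13 kHz.
13 kHz ≤ fs/2 = 13.75 kHz, appears at 13 kHz.
14.5 kHz and 95.5 kHz both map to 13 kHz.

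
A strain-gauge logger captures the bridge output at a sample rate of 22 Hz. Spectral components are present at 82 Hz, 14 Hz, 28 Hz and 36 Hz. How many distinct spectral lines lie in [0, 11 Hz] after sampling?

fs/2 = 11 Hz.
82 Hz mod fs = 16 Hz.
16 Hz > fs/2 = 11 Hz, folds to fs − 16 Hz = 6 Hz.
14 Hz > fs/2 = 11 Hz, folds to fs − 14 Hz = 8 Hz.
28 Hz mod fs = 6 Hz.
6 Hz ≤ fs/2 = 11 Hz, appears at 6 Hz.
36 Hz mod fs = 14 Hz.
14 Hz > fs/2 = 11 Hz, folds to fs − 14 Hz = 8 Hz.
Distinct values: {6 Hz, 8 Hz} → 2.

2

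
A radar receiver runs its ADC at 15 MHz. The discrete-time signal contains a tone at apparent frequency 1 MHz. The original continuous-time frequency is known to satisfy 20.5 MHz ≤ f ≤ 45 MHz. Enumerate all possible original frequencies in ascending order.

Frequencies that alias to 1 MHz are k·fs ± 1 MHz for integer k ≥ 0.
k=0: 1 MHz.
k=1: 14 MHz, 16 MHz.
k=2: 29 MHz, 31 MHz.
k=3: 44 MHz, 46 MHz.
k=4: 59 MHz, 61 MHz.
Within [20.5 MHz, 45 MHz]: 29 MHz, 31 MHz, 44 MHz.

29 MHz, 31 MHz, 44 MHz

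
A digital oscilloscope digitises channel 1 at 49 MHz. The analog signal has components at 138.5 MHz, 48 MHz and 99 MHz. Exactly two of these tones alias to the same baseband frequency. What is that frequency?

1 MHz

fs/2 = 24.5 MHz.
138.5 MHz mod fs = 40.5 MHz.
40.5 MHz > fs/2 = 24.5 MHz, folds to fs − 40.5 MHz = 8.5 MHz.
48 MHz > fs/2 = 24.5 MHz, folds to fs − 48 MHz = 1 MHz.
99 MHz mod fs = 1 MHz.
1 MHz ≤ fs/2 = 24.5 MHz, appears at 1 MHz.
48 MHz and 99 MHz both map to 1 MHz.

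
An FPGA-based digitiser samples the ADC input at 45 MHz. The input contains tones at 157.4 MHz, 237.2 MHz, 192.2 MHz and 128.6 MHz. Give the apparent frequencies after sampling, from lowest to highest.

fs/2 = 22.5 MHz.
157.4 MHz mod fs = 22.4 MHz.
22.4 MHz ≤ fs/2 = 22.5 MHz, appears at 22.4 MHz.
237.2 MHz mod fs = 12.2 MHz.
12.2 MHz ≤ fs/2 = 22.5 MHz, appears at 12.2 MHz.
192.2 MHz mod fs = 12.2 MHz.
12.2 MHz ≤ fs/2 = 22.5 MHz, appears at 12.2 MHz.
128.6 MHz mod fs = 38.6 MHz.
38.6 MHz > fs/2 = 22.5 MHz, folds to fs − 38.6 MHz = 6.4 MHz.
Distinct values: {6.4 MHz, 12.2 MHz, 22.4 MHz}.

6.4 MHz, 12.2 MHz, 22.4 MHz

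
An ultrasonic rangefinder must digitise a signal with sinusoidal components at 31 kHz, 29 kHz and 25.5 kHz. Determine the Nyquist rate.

62 kHz

Highest-frequency component: 31 kHz.
Nyquist rate = 2 × 31 kHz = 62 kHz.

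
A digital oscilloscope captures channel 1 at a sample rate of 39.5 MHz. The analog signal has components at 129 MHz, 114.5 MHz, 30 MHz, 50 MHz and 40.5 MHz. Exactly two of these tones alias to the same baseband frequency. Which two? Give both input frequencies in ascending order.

fs/2 = 19.75 MHz.
129 MHz mod fs = 10.5 MHz.
10.5 MHz ≤ fs/2 = 19.75 MHz, appears at 10.5 MHz.
114.5 MHz mod fs = 35.5 MHz.
35.5 MHz > fs/2 = 19.75 MHz, folds to fs − 35.5 MHz = 4 MHz.
30 MHz > fs/2 = 19.75 MHz, folds to fs − 30 MHz = 9.5 MHz.
50 MHz mod fs = 10.5 MHz.
10.5 MHz ≤ fs/2 = 19.75 MHz, appears at 10.5 MHz.
40.5 MHz mod fs = 1 MHz.
1 MHz ≤ fs/2 = 19.75 MHz, appears at 1 MHz.
50 MHz and 129 MHz both map to 10.5 MHz.

50 MHz, 129 MHz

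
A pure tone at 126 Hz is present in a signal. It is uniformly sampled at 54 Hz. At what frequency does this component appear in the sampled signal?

18 Hz

126 Hz mod fs = 18 Hz.
18 Hz ≤ fs/2 = 27 Hz, appears at 18 Hz.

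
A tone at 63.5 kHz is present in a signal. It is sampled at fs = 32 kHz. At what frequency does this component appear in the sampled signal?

63.5 kHz mod fs = 31.5 kHz.
31.5 kHz > fs/2 = 16 kHz, folds to fs − 31.5 kHz = 0.5 kHz.

0.5 kHz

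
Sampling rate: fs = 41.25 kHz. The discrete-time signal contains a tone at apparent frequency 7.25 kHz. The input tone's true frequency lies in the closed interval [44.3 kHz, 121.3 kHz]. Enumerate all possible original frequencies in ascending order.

Frequencies that alias to 7.25 kHz are k·fs ± 7.25 kHz for integer k ≥ 0.
k=0: 7.25 kHz.
k=1: 34 kHz, 48.5 kHz.
k=2: 75.25 kHz, 89.75 kHz.
k=3: 116.5 kHz, 131 kHz.
k=4: 157.75 kHz, 172.25 kHz.
Within [44.3 kHz, 121.3 kHz]: 48.5 kHz, 75.25 kHz, 89.75 kHz, 116.5 kHz.

48.5 kHz, 75.25 kHz, 89.75 kHz, 116.5 kHz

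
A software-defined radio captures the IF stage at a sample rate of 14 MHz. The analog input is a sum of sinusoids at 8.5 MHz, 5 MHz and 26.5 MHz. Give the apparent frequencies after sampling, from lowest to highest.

fs/2 = 7 MHz.
8.5 MHz > fs/2 = 7 MHz, folds to fs − 8.5 MHz = 5.5 MHz.
5 MHz ≤ fs/2 = 7 MHz, passes unchanged.
26.5 MHz mod fs = 12.5 MHz.
12.5 MHz > fs/2 = 7 MHz, folds to fs − 12.5 MHz = 1.5 MHz.
Distinct values: {1.5 MHz, 5 MHz, 5.5 MHz}.

1.5 MHz, 5 MHz, 5.5 MHz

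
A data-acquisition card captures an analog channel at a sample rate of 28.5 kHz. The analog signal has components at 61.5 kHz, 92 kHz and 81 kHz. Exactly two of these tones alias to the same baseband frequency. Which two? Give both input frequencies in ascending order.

fs/2 = 14.25 kHz.
61.5 kHz mod fs = 4.5 kHz.
4.5 kHz ≤ fs/2 = 14.25 kHz, appears at 4.5 kHz.
92 kHz mod fs = 6.5 kHz.
6.5 kHz ≤ fs/2 = 14.25 kHz, appears at 6.5 kHz.
81 kHz mod fs = 24 kHz.
24 kHz > fs/2 = 14.25 kHz, folds to fs − 24 kHz = 4.5 kHz.
61.5 kHz and 81 kHz both map to 4.5 kHz.

61.5 kHz, 81 kHz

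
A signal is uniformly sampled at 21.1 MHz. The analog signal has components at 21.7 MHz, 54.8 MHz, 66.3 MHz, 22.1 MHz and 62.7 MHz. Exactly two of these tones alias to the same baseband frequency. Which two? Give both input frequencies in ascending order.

fs/2 = 10.55 MHz.
21.7 MHz mod fs = 0.6 MHz.
0.6 MHz ≤ fs/2 = 10.55 MHz, appears at 0.6 MHz.
54.8 MHz mod fs = 12.6 MHz.
12.6 MHz > fs/2 = 10.55 MHz, folds to fs − 12.6 MHz = 8.5 MHz.
66.3 MHz mod fs = 3 MHz.
3 MHz ≤ fs/2 = 10.55 MHz, appears at 3 MHz.
22.1 MHz mod fs = 1 MHz.
1 MHz ≤ fs/2 = 10.55 MHz, appears at 1 MHz.
62.7 MHz mod fs = 20.5 MHz.
20.5 MHz > fs/2 = 10.55 MHz, folds to fs − 20.5 MHz = 0.6 MHz.
21.7 MHz and 62.7 MHz both map to 0.6 MHz.

21.7 MHz, 62.7 MHz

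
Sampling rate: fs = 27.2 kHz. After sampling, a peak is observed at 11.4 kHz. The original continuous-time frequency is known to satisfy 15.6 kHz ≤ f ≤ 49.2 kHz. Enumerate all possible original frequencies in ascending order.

Frequencies that alias to 11.4 kHz are k·fs ± 11.4 kHz for integer k ≥ 0.
k=0: 11.4 kHz.
k=1: 15.8 kHz, 38.6 kHz.
k=2: 43 kHz, 65.8 kHz.
k=3: 70.2 kHz, 93 kHz.
Within [15.6 kHz, 49.2 kHz]: 15.8 kHz, 38.6 kHz, 43 kHz.

15.8 kHz, 38.6 kHz, 43 kHz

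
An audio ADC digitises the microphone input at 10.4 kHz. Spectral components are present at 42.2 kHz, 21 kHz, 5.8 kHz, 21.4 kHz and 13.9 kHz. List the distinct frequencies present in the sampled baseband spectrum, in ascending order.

0.2 kHz, 0.6 kHz, 3.5 kHz, 4.6 kHz

fs/2 = 5.2 kHz.
42.2 kHz mod fs = 0.6 kHz.
0.6 kHz ≤ fs/2 = 5.2 kHz, appears at 0.6 kHz.
21 kHz mod fs = 0.2 kHz.
0.2 kHz ≤ fs/2 = 5.2 kHz, appears at 0.2 kHz.
5.8 kHz > fs/2 = 5.2 kHz, folds to fs − 5.8 kHz = 4.6 kHz.
21.4 kHz mod fs = 0.6 kHz.
0.6 kHz ≤ fs/2 = 5.2 kHz, appears at 0.6 kHz.
13.9 kHz mod fs = 3.5 kHz.
3.5 kHz ≤ fs/2 = 5.2 kHz, appears at 3.5 kHz.
Distinct values: {0.2 kHz, 0.6 kHz, 3.5 kHz, 4.6 kHz}.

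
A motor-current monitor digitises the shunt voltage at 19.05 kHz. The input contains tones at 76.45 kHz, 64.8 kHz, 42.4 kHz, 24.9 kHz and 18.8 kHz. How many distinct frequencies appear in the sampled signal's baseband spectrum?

fs/2 = 9.525 kHz.
76.45 kHz mod fs = 0.25 kHz.
0.25 kHz ≤ fs/2 = 9.525 kHz, appears at 0.25 kHz.
64.8 kHz mod fs = 7.65 kHz.
7.65 kHz ≤ fs/2 = 9.525 kHz, appears at 7.65 kHz.
42.4 kHz mod fs = 4.3 kHz.
4.3 kHz ≤ fs/2 = 9.525 kHz, appears at 4.3 kHz.
24.9 kHz mod fs = 5.85 kHz.
5.85 kHz ≤ fs/2 = 9.525 kHz, appears at 5.85 kHz.
18.8 kHz > fs/2 = 9.525 kHz, folds to fs − 18.8 kHz = 0.25 kHz.
Distinct values: {0.25 kHz, 4.3 kHz, 5.85 kHz, 7.65 kHz} → 4.

4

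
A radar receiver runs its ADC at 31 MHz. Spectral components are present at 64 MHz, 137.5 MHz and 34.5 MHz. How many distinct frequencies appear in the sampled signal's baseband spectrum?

3

fs/2 = 15.5 MHz.
64 MHz mod fs = 2 MHz.
2 MHz ≤ fs/2 = 15.5 MHz, appears at 2 MHz.
137.5 MHz mod fs = 13.5 MHz.
13.5 MHz ≤ fs/2 = 15.5 MHz, appears at 13.5 MHz.
34.5 MHz mod fs = 3.5 MHz.
3.5 MHz ≤ fs/2 = 15.5 MHz, appears at 3.5 MHz.
Distinct values: {2 MHz, 3.5 MHz, 13.5 MHz} → 3.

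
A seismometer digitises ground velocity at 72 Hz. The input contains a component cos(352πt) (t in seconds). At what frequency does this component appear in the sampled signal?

32 Hz

ω = 352π rad/s → f = ω/(2π) = 176 Hz.
176 Hz mod fs = 32 Hz.
32 Hz ≤ fs/2 = 36 Hz, appears at 32 Hz.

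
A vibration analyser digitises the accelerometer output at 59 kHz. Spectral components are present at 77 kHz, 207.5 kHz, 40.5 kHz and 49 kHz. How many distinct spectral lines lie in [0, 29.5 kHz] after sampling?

4

fs/2 = 29.5 kHz.
77 kHz mod fs = 18 kHz.
18 kHz ≤ fs/2 = 29.5 kHz, appears at 18 kHz.
207.5 kHz mod fs = 30.5 kHz.
30.5 kHz > fs/2 = 29.5 kHz, folds to fs − 30.5 kHz = 28.5 kHz.
40.5 kHz > fs/2 = 29.5 kHz, folds to fs − 40.5 kHz = 18.5 kHz.
49 kHz > fs/2 = 29.5 kHz, folds to fs − 49 kHz = 10 kHz.
Distinct values: {10 kHz, 18 kHz, 18.5 kHz, 28.5 kHz} → 4.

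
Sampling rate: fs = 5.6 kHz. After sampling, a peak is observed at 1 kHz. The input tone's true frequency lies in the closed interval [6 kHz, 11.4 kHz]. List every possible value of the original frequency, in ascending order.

6.6 kHz, 10.2 kHz

Frequencies that alias to 1 kHz are k·fs ± 1 kHz for integer k ≥ 0.
k=0: 1 kHz.
k=1: 4.6 kHz, 6.6 kHz.
k=2: 10.2 kHz, 12.2 kHz.
k=3: 15.8 kHz, 17.8 kHz.
Within [6 kHz, 11.4 kHz]: 6.6 kHz, 10.2 kHz.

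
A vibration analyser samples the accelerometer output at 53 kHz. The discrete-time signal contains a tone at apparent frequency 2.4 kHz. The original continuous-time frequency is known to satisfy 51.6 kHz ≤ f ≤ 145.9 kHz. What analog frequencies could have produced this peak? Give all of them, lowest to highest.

Frequencies that alias to 2.4 kHz are k·fs ± 2.4 kHz for integer k ≥ 0.
k=0: 2.4 kHz.
k=1: 50.6 kHz, 55.4 kHz.
k=2: 103.6 kHz, 108.4 kHz.
k=3: 156.6 kHz, 161.4 kHz.
Within [51.6 kHz, 145.9 kHz]: 55.4 kHz, 103.6 kHz, 108.4 kHz.

55.4 kHz, 103.6 kHz, 108.4 kHz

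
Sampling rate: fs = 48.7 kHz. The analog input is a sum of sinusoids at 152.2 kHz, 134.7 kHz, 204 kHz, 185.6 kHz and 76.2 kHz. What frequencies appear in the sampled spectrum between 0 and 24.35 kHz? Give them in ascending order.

6.1 kHz, 9.2 kHz, 11.4 kHz, 21.2 kHz

fs/2 = 24.35 kHz.
152.2 kHz mod fs = 6.1 kHz.
6.1 kHz ≤ fs/2 = 24.35 kHz, appears at 6.1 kHz.
134.7 kHz mod fs = 37.3 kHz.
37.3 kHz > fs/2 = 24.35 kHz, folds to fs − 37.3 kHz = 11.4 kHz.
204 kHz mod fs = 9.2 kHz.
9.2 kHz ≤ fs/2 = 24.35 kHz, appears at 9.2 kHz.
185.6 kHz mod fs = 39.5 kHz.
39.5 kHz > fs/2 = 24.35 kHz, folds to fs − 39.5 kHz = 9.2 kHz.
76.2 kHz mod fs = 27.5 kHz.
27.5 kHz > fs/2 = 24.35 kHz, folds to fs − 27.5 kHz = 21.2 kHz.
Distinct values: {6.1 kHz, 9.2 kHz, 11.4 kHz, 21.2 kHz}.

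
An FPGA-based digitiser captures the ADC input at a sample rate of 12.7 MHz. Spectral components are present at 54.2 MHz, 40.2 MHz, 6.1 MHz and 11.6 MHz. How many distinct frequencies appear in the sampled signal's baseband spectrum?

4

fs/2 = 6.35 MHz.
54.2 MHz mod fs = 3.4 MHz.
3.4 MHz ≤ fs/2 = 6.35 MHz, appears at 3.4 MHz.
40.2 MHz mod fs = 2.1 MHz.
2.1 MHz ≤ fs/2 = 6.35 MHz, appears at 2.1 MHz.
6.1 MHz ≤ fs/2 = 6.35 MHz, passes unchanged.
11.6 MHz > fs/2 = 6.35 MHz, folds to fs − 11.6 MHz = 1.1 MHz.
Distinct values: {1.1 MHz, 2.1 MHz, 3.4 MHz, 6.1 MHz} → 4.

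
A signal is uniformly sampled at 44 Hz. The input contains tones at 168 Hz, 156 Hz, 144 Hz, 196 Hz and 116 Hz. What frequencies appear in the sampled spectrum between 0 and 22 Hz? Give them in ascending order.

fs/2 = 22 Hz.
168 Hz mod fs = 36 Hz.
36 Hz > fs/2 = 22 Hz, folds to fs − 36 Hz = 8 Hz.
156 Hz mod fs = 24 Hz.
24 Hz > fs/2 = 22 Hz, folds to fs − 24 Hz = 20 Hz.
144 Hz mod fs = 12 Hz.
12 Hz ≤ fs/2 = 22 Hz, appears at 12 Hz.
196 Hz mod fs = 20 Hz.
20 Hz ≤ fs/2 = 22 Hz, appears at 20 Hz.
116 Hz mod fs = 28 Hz.
28 Hz > fs/2 = 22 Hz, folds to fs − 28 Hz = 16 Hz.
Distinct values: {8 Hz, 12 Hz, 16 Hz, 20 Hz}.

8 Hz, 12 Hz, 16 Hz, 20 Hz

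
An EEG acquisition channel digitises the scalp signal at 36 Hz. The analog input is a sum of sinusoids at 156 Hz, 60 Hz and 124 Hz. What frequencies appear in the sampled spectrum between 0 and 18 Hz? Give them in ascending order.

12 Hz, 16 Hz

fs/2 = 18 Hz.
156 Hz mod fs = 12 Hz.
12 Hz ≤ fs/2 = 18 Hz, appears at 12 Hz.
60 Hz mod fs = 24 Hz.
24 Hz > fs/2 = 18 Hz, folds to fs − 24 Hz = 12 Hz.
124 Hz mod fs = 16 Hz.
16 Hz ≤ fs/2 = 18 Hz, appears at 16 Hz.
Distinct values: {12 Hz, 16 Hz}.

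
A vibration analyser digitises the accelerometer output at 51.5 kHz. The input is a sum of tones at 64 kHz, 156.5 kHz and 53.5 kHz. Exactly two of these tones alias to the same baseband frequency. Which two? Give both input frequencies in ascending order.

fs/2 = 25.75 kHz.
64 kHz mod fs = 12.5 kHz.
12.5 kHz ≤ fs/2 = 25.75 kHz, appears at 12.5 kHz.
156.5 kHz mod fs = 2 kHz.
2 kHz ≤ fs/2 = 25.75 kHz, appears at 2 kHz.
53.5 kHz mod fs = 2 kHz.
2 kHz ≤ fs/2 = 25.75 kHz, appears at 2 kHz.
53.5 kHz and 156.5 kHz both map to 2 kHz.

53.5 kHz, 156.5 kHz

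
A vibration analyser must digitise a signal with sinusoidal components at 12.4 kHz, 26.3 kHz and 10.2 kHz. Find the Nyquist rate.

Highest-frequency component: 26.3 kHz.
Nyquist rate = 2 × 26.3 kHz = 52.6 kHz.

52.6 kHz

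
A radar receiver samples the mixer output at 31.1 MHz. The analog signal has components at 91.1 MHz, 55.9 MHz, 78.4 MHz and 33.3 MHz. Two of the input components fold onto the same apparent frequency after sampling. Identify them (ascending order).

fs/2 = 15.55 MHz.
91.1 MHz mod fs = 28.9 MHz.
28.9 MHz > fs/2 = 15.55 MHz, folds to fs − 28.9 MHz = 2.2 MHz.
55.9 MHz mod fs = 24.8 MHz.
24.8 MHz > fs/2 = 15.55 MHz, folds to fs − 24.8 MHz = 6.3 MHz.
78.4 MHz mod fs = 16.2 MHz.
16.2 MHz > fs/2 = 15.55 MHz, folds to fs − 16.2 MHz = 14.9 MHz.
33.3 MHz mod fs = 2.2 MHz.
2.2 MHz ≤ fs/2 = 15.55 MHz, appears at 2.2 MHz.
33.3 MHz and 91.1 MHz both map to 2.2 MHz.

33.3 MHz, 91.1 MHz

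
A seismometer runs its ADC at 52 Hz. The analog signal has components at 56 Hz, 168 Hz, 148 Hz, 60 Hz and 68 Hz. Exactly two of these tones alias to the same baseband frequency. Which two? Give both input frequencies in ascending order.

fs/2 = 26 Hz.
56 Hz mod fs = 4 Hz.
4 Hz ≤ fs/2 = 26 Hz, appears at 4 Hz.
168 Hz mod fs = 12 Hz.
12 Hz ≤ fs/2 = 26 Hz, appears at 12 Hz.
148 Hz mod fs = 44 Hz.
44 Hz > fs/2 = 26 Hz, folds to fs − 44 Hz = 8 Hz.
60 Hz mod fs = 8 Hz.
8 Hz ≤ fs/2 = 26 Hz, appears at 8 Hz.
68 Hz mod fs = 16 Hz.
16 Hz ≤ fs/2 = 26 Hz, appears at 16 Hz.
60 Hz and 148 Hz both map to 8 Hz.

60 Hz, 148 Hz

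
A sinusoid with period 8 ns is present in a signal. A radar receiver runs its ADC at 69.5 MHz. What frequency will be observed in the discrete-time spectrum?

14 MHz

T = 8 ns → f = 1/T = 125 MHz.
125 MHz mod fs = 55.5 MHz.
55.5 MHz > fs/2 = 34.75 MHz, folds to fs − 55.5 MHz = 14 MHz.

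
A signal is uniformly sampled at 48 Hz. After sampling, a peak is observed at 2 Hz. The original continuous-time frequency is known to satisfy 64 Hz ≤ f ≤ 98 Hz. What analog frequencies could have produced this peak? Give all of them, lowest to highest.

94 Hz, 98 Hz

Frequencies that alias to 2 Hz are k·fs ± 2 Hz for integer k ≥ 0.
k=0: 2 Hz.
k=1: 46 Hz, 50 Hz.
k=2: 94 Hz, 98 Hz.
k=3: 142 Hz, 146 Hz.
Within [64 Hz, 98 Hz]: 94 Hz, 98 Hz.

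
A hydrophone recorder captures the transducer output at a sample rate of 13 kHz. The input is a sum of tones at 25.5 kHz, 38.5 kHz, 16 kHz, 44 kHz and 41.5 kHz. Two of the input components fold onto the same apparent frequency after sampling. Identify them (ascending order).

25.5 kHz, 38.5 kHz

fs/2 = 6.5 kHz.
25.5 kHz mod fs = 12.5 kHz.
12.5 kHz > fs/2 = 6.5 kHz, folds to fs − 12.5 kHz = 0.5 kHz.
38.5 kHz mod fs = 12.5 kHz.
12.5 kHz > fs/2 = 6.5 kHz, folds to fs − 12.5 kHz = 0.5 kHz.
16 kHz mod fs = 3 kHz.
3 kHz ≤ fs/2 = 6.5 kHz, appears at 3 kHz.
44 kHz mod fs = 5 kHz.
5 kHz ≤ fs/2 = 6.5 kHz, appears at 5 kHz.
41.5 kHz mod fs = 2.5 kHz.
2.5 kHz ≤ fs/2 = 6.5 kHz, appears at 2.5 kHz.
25.5 kHz and 38.5 kHz both map to 0.5 kHz.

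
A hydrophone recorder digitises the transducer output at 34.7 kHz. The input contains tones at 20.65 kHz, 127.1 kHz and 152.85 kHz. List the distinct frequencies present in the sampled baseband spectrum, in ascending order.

11.7 kHz, 14.05 kHz

fs/2 = 17.35 kHz.
20.65 kHz > fs/2 = 17.35 kHz, folds to fs − 20.65 kHz = 14.05 kHz.
127.1 kHz mod fs = 23 kHz.
23 kHz > fs/2 = 17.35 kHz, folds to fs − 23 kHz = 11.7 kHz.
152.85 kHz mod fs = 14.05 kHz.
14.05 kHz ≤ fs/2 = 17.35 kHz, appears at 14.05 kHz.
Distinct values: {11.7 kHz, 14.05 kHz}.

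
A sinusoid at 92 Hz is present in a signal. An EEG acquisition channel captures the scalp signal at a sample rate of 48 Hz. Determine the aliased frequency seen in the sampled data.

4 Hz

92 Hz mod fs = 44 Hz.
44 Hz > fs/2 = 24 Hz, folds to fs − 44 Hz = 4 Hz.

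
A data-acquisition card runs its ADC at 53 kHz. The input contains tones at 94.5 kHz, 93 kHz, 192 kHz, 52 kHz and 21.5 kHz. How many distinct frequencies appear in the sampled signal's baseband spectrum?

5

fs/2 = 26.5 kHz.
94.5 kHz mod fs = 41.5 kHz.
41.5 kHz > fs/2 = 26.5 kHz, folds to fs − 41.5 kHz = 11.5 kHz.
93 kHz mod fs = 40 kHz.
40 kHz > fs/2 = 26.5 kHz, folds to fs − 40 kHz = 13 kHz.
192 kHz mod fs = 33 kHz.
33 kHz > fs/2 = 26.5 kHz, folds to fs − 33 kHz = 20 kHz.
52 kHz > fs/2 = 26.5 kHz, folds to fs − 52 kHz = 1 kHz.
21.5 kHz ≤ fs/2 = 26.5 kHz, passes unchanged.
Distinct values: {1 kHz, 11.5 kHz, 13 kHz, 20 kHz, 21.5 kHz} → 5.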